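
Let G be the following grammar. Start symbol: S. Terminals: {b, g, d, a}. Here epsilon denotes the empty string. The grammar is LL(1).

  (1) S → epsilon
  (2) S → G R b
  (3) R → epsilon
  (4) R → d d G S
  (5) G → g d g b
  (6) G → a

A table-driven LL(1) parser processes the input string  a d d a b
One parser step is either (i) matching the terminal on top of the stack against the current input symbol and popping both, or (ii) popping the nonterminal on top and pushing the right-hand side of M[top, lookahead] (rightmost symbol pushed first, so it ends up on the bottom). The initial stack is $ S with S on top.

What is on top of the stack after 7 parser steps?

a

     Stack        Input        Action
  1  $ S          a d d a b $  expand S → G R b
  2  $ b R G      a d d a b $  expand G → a
  3  $ b R a      a d d a b $  match a
  4  $ b R        d d a b $    expand R → d d G S
  5  $ b S G d d  d d a b $    match d
  6  $ b S G d    d a b $      match d
  7  $ b S G      a b $        expand G → a
Stack after step 7: $ b S a (top = a).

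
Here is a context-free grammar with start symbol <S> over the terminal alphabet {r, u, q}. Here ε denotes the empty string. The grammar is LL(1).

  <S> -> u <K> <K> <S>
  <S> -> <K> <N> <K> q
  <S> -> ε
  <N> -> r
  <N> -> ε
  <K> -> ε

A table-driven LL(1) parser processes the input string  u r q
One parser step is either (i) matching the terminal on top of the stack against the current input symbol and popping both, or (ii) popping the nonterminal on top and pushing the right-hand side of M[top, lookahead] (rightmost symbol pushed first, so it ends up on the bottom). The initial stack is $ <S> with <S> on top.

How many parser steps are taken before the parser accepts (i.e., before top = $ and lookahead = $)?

      Stack            Input    Action
   1  $ <S>            u r q $  expand <S> -> u <K> <K> <S>
   2  $ <S> <K> <K> u  u r q $  match u
   3  $ <S> <K> <K>    r q $    expand <K> -> ε
   4  $ <S> <K>        r q $    expand <K> -> ε
   5  $ <S>            r q $    expand <S> -> <K> <N> <K> q
   6  $ q <K> <N> <K>  r q $    expand <K> -> ε
   7  $ q <K> <N>      r q $    expand <N> -> r
   8  $ q <K> r        r q $    match r
   9  $ q <K>          q $      expand <K> -> ε
  10  $ q              q $      match q
Accept reached after 10 steps.

10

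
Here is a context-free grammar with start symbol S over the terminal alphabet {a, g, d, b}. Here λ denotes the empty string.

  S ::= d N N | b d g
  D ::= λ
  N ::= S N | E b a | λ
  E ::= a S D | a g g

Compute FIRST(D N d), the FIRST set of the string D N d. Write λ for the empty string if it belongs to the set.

{a, b, d}

FIRST(S) = {b, d}
FIRST(D) = {λ}
FIRST(E) = {a}
FIRST(N) = {λ, a, b, d}  (via S N, E b a)
FIRST(D N d): take FIRST of each symbol in turn, carrying on past any symbol whose FIRST contains λ; result {a, b, d}.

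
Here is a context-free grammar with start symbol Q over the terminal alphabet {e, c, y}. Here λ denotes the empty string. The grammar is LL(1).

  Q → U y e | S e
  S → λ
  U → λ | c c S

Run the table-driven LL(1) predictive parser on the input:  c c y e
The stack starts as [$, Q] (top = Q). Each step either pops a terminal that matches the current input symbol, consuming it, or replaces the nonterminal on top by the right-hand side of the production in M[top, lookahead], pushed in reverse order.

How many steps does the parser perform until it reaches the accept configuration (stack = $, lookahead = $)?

7

     Stack        Input      Action
  1  $ Q          c c y e $  expand Q → U y e
  2  $ e y U      c c y e $  expand U → c c S
  3  $ e y S c c  c c y e $  match c
  4  $ e y S c    c y e $    match c
  5  $ e y S      y e $      expand S → λ
  6  $ e y        y e $      match y
  7  $ e          e $        match e
Accept reached after 7 steps.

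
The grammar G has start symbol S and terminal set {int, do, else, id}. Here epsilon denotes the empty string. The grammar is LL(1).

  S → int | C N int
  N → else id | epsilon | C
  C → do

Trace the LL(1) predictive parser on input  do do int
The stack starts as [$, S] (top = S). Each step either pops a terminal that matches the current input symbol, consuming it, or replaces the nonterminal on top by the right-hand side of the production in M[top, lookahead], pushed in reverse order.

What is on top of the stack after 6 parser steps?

     Stack       Input        Action
  1  $ S         do do int $  expand S → C N int
  2  $ int N C   do do int $  expand C → do
  3  $ int N do  do do int $  match do
  4  $ int N     do int $     expand N → C
  5  $ int C     do int $     expand C → do
  6  $ int do    do int $     match do
Stack after step 6: $ int (top = int).

int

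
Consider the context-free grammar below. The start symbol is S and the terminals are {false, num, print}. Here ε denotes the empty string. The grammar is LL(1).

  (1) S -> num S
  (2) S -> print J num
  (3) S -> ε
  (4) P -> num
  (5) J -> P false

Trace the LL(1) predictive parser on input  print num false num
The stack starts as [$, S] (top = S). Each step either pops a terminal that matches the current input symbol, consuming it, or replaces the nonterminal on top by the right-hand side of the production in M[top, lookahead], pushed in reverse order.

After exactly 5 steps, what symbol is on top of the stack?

false

     Stack            Input                  Action
  1  $ S              print num false num $  expand S -> print J num
  2  $ num J print    print num false num $  match print
  3  $ num J          num false num $        expand J -> P false
  4  $ num false P    num false num $        expand P -> num
  5  $ num false num  num false num $        match num
Stack after step 5: $ num false (top = false).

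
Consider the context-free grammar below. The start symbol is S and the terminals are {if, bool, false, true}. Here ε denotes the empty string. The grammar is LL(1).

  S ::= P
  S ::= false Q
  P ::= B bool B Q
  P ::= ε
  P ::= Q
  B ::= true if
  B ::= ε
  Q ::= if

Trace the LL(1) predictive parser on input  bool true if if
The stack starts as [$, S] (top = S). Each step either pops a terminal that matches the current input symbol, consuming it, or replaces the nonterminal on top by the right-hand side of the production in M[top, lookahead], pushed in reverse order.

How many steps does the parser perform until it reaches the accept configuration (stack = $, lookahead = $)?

9

step 1: stack=$ S  input=bool true if if $  — expand S ::= P
step 2: stack=$ P  input=bool true if if $  — expand P ::= B bool B Q
step 3: stack=$ Q B bool B  input=bool true if if $  — expand B ::= ε
step 4: stack=$ Q B bool  input=bool true if if $  — match bool
step 5: stack=$ Q B  input=true if if $  — expand B ::= true if
step 6: stack=$ Q if true  input=true if if $  — match true
step 7: stack=$ Q if  input=if if $  — match if
step 8: stack=$ Q  input=if $  — expand Q ::= if
step 9: stack=$ if  input=if $  — match if
Accept reached after 9 steps.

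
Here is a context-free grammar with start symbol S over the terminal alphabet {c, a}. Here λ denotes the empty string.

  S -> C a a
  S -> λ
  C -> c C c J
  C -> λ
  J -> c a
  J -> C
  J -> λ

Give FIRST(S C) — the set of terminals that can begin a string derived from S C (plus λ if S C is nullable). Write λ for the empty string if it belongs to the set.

{λ, a, c}

FIRST(C): from C->c C c J we get {c}; from C->λ we get {λ}. So FIRST(C) = {λ, c}.
FIRST(S): from S->C a a we get {a, c}; from S->λ we get {λ}. So FIRST(S) = {λ, a, c}.
FIRST(J): from J->c a we get {c}; from J->C we get {λ, c}; from J->λ we get {λ}. So FIRST(J) = {λ, c}.
FIRST(S C): take FIRST of each symbol in turn, carrying on past any symbol whose FIRST contains λ; result {λ, a, c}.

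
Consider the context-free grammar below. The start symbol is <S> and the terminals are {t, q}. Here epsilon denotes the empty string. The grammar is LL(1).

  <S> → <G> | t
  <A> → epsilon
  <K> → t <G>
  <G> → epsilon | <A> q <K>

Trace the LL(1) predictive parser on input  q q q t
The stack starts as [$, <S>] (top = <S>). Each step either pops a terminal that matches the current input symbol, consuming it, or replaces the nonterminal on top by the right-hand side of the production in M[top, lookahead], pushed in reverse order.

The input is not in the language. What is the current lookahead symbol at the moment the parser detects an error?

step 1: stack=$ <S>  input=q q q t $  — expand <S> → <G>
step 2: stack=$ <G>  input=q q q t $  — expand <G> → <A> q <K>
step 3: stack=$ <K> q <A>  input=q q q t $  — expand <A> → epsilon
step 4: stack=$ <K> q  input=q q q t $  — match q
step 5: stack=$ <K>  input=q q t $  — error: M[<K>, q] is empty

q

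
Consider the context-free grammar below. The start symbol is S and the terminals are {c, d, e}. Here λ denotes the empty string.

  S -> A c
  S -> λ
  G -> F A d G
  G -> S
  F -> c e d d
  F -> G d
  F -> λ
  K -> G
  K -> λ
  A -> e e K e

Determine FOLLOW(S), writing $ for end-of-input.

{$, d, e}

FIRST(A): from A->e e K e we get {e}. So FIRST(A) = {e}.
FIRST(S): from S->A c we get {e}; from S->λ we get {λ}. So FIRST(S) = {λ, e}.
FIRST(G): from G->F A d G we get {c, d, e}; from G->S we get {λ, e}. So FIRST(G) = {λ, c, d, e}.
FIRST(F): from F->c e d d we get {c}; from F->G d we get {c, d, e}; from F->λ we get {λ}. So FIRST(F) = {λ, c, d, e}.
FIRST(K): from K->G we get {λ, c, d, e}; from K->λ we get {λ}. So FIRST(K) = {λ, c, d, e}.
FOLLOW(S) includes $ since S is the start symbol.
FOLLOW(F): in G->F A d G, F is followed by A d G with FIRST {e}. Thus FOLLOW(F) = {e}.
FOLLOW(K): in A->e e K e, K is followed by e with FIRST {e}. Thus FOLLOW(K) = {e}.
FOLLOW(G): in G->F A d G, the suffix after G is empty (adds nothing new); in F->G d, G is followed by d with FIRST {d}; in K->G, the suffix after G is empty, so FOLLOW(G) ⊇ FOLLOW(K) = {e}. Thus FOLLOW(G) = {d, e}.
FOLLOW(S): in G->S, the suffix after S is empty, so FOLLOW(S) ⊇ FOLLOW(G) = {d, e}. Thus FOLLOW(S) = {$, d, e}.
FOLLOW(A): in S->A c, A is followed by c with FIRST {c}; in G->F A d G, A is followed by d G with FIRST {d}. Thus FOLLOW(A) = {c, d}.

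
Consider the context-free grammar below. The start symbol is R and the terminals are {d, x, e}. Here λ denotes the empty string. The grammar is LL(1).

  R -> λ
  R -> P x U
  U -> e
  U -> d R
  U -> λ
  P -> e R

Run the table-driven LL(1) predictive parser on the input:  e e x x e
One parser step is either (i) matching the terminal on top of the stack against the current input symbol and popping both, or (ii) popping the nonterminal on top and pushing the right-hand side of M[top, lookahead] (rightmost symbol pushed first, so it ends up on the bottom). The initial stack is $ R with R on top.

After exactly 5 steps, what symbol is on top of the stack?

e

step 1: stack=$ R  input=e e x x e $  — expand R -> P x U
step 2: stack=$ U x P  input=e e x x e $  — expand P -> e R
step 3: stack=$ U x R e  input=e e x x e $  — match e
step 4: stack=$ U x R  input=e x x e $  — expand R -> P x U
step 5: stack=$ U x U x P  input=e x x e $  — expand P -> e R
Stack after step 5: $ U x U x R e (top = e).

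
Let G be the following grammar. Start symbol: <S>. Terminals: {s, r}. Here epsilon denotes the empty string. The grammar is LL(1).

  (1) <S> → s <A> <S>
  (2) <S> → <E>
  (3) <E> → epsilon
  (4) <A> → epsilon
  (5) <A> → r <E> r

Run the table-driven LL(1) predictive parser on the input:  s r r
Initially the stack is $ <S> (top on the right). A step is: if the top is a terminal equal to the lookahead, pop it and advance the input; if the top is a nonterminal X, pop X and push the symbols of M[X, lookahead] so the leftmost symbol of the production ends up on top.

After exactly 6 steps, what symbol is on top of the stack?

<S>

     Stack          Input    Action
  1  $ <S>          s r r $  expand <S> → s <A> <S>
  2  $ <S> <A> s    s r r $  match s
  3  $ <S> <A>      r r $    expand <A> → r <E> r
  4  $ <S> r <E> r  r r $    match r
  5  $ <S> r <E>    r $      expand <E> → epsilon
  6  $ <S> r        r $      match r
Stack after step 6: $ <S> (top = <S>).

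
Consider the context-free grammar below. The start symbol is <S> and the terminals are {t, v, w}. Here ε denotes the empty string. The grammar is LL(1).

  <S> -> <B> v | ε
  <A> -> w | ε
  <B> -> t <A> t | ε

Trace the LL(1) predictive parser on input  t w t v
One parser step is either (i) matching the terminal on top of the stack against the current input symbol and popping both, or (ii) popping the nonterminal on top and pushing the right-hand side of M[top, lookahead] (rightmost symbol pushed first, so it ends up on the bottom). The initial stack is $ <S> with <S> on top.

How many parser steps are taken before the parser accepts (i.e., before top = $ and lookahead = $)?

     Stack        Input      Action
  1  $ <S>        t w t v $  expand <S> -> <B> v
  2  $ v <B>      t w t v $  expand <B> -> t <A> t
  3  $ v t <A> t  t w t v $  match t
  4  $ v t <A>    w t v $    expand <A> -> w
  5  $ v t w      w t v $    match w
  6  $ v t        t v $      match t
  7  $ v          v $        match v
Accept reached after 7 steps.

7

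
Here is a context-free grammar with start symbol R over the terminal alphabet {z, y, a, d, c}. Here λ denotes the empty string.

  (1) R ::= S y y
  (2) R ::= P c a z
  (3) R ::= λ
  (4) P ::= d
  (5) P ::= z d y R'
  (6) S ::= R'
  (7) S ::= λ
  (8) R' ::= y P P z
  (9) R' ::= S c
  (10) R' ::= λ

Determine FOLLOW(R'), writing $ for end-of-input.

{c, d, y, z}

FIRST(P): from P::=d we get {d}; from P::=z d y R' we get {z}. So FIRST(P) = {d, z}.
FIRST(R): from R::=S y y we get {c, y}; from R::=P c a z we get {d, z}; from R::=λ we get {λ}. So FIRST(R) = {λ, c, d, y, z}.
FIRST(S): from S::=R' we get {λ, c, y}; from S::=λ we get {λ}. So FIRST(S) = {λ, c, y}.
FIRST(R'): from R'::=y P P z we get {y}; from R'::=S c we get {c, y}; from R'::=λ we get {λ}. So FIRST(R') = {λ, c, y}.
FOLLOW(R) includes $ since R is the start symbol.
FOLLOW(R): R appears on no right-hand side. Thus FOLLOW(R) = {$}.
FOLLOW(P): in R::=P c a z, P is followed by c a z with FIRST {c}; in R'::=y P P z (occurrence 1), P is followed by P z with FIRST {d, z}; in R'::=y P P z (occurrence 2), P is followed by z with FIRST {z}. Thus FOLLOW(P) = {c, d, z}.
FOLLOW(S): in R::=S y y, S is followed by y y with FIRST {y}; in R'::=S c, S is followed by c with FIRST {c}. Thus FOLLOW(S) = {c, y}.
FOLLOW(R'): in P::=z d y R', the suffix after R' is empty, so FOLLOW(R') ⊇ FOLLOW(P) = {c, d, z}; in S::=R', the suffix after R' is empty, so FOLLOW(R') ⊇ FOLLOW(S) = {c, y}. Thus FOLLOW(R') = {c, d, y, z}.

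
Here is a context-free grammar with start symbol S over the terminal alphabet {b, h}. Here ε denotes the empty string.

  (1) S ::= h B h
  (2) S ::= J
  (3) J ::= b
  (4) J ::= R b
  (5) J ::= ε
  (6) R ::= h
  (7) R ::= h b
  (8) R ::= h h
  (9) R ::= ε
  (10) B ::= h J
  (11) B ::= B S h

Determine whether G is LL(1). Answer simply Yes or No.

FIRST(S) = {ε, b, h}
FIRST(J) = {ε, b, h}
FIRST(R) = {ε, h}
FIRST(B) = {h}
FOLLOW(S) = {$, h}
FOLLOW(J) = {$, b, h}
FOLLOW(R) = {b}
FOLLOW(B) = {b, h}
Cell M[B, h] receives both B ::= h J and B ::= B S h — the grammar is not LL(1).

No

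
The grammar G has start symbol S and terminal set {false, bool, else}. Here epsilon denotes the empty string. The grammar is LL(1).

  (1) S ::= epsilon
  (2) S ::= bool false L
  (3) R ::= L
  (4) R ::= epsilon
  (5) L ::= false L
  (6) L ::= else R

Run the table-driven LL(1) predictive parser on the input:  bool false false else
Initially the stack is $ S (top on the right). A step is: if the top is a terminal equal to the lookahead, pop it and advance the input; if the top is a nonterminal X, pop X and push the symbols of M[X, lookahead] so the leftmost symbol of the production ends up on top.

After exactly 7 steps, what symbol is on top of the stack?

R

     Stack           Input                    Action
  1  $ S             bool false false else $  expand S ::= bool false L
  2  $ L false bool  bool false false else $  match bool
  3  $ L false       false false else $       match false
  4  $ L             false else $             expand L ::= false L
  5  $ L false       false else $             match false
  6  $ L             else $                   expand L ::= else R
  7  $ R else        else $                   match else
Stack after step 7: $ R (top = R).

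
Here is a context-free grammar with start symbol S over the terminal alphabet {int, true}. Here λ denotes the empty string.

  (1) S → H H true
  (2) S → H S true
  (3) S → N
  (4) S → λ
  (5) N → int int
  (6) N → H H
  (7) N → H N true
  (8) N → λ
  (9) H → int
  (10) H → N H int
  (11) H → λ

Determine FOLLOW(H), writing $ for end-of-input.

FIRST(S): from S→H H true we get {int, true}; from S→H S true we get {int, true}; from S→N we get {λ, int, true}; from S→λ we get {λ}. So FIRST(S) = {λ, int, true}.
FIRST(N): from N→int int we get {int}; from N→H H we get {λ, int, true}; from N→H N true we get {int, true}; from N→λ we get {λ}. So FIRST(N) = {λ, int, true}.
FIRST(H): from H→int we get {int}; from H→N H int we get {int, true}; from H→λ we get {λ}. So FIRST(H) = {λ, int, true}.
FOLLOW(S) includes $ since S is the start symbol.
FOLLOW(S): in S→H S true, S is followed by true with FIRST {true}. Thus FOLLOW(S) = {$, true}.
FOLLOW(N): in S→N, the suffix after N is empty, so FOLLOW(N) ⊇ FOLLOW(S) = {$, true}; in N→H N true, N is followed by true with FIRST {true}; in H→N H int, N is followed by H int with FIRST {int, true}. Thus FOLLOW(N) = {$, int, true}.
FOLLOW(H): in S→H H true (occurrence 1), H is followed by H true with FIRST {int, true}; in S→H H true (occurrence 2), H is followed by true with FIRST {true}; in S→H S true, H is followed by S true with FIRST {int, true}; in N→H H (occurrence 1), H is followed by H with FIRST {λ, int, true}; in N→H H (occurrence 1), the suffix after H is nullable, so FOLLOW(H) ⊇ FOLLOW(N) = {$, int, true}; in N→H H (occurrence 2), the suffix after H is empty, so FOLLOW(H) ⊇ FOLLOW(N) = {$, int, true}; in N→H N true, H is followed by N true with FIRST {int, true}; in H→N H int, H is followed by int with FIRST {int}. Thus FOLLOW(H) = {$, int, true}.

{$, int, true}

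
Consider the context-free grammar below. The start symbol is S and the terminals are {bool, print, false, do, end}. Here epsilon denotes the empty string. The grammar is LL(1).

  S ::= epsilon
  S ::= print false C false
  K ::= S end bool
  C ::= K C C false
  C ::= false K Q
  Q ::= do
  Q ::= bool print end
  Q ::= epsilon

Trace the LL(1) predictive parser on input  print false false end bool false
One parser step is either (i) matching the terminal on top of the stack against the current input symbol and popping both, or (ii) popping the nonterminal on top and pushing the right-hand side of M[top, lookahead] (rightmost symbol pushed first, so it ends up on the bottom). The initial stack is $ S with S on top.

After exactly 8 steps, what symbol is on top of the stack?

     Stack                  Input                               Action
  1  $ S                    print false false end bool false $  expand S ::= print false C false
  2  $ false C false print  print false false end bool false $  match print
  3  $ false C false        false false end bool false $        match false
  4  $ false C              false end bool false $              expand C ::= false K Q
  5  $ false Q K false      false end bool false $              match false
  6  $ false Q K            end bool false $                    expand K ::= S end bool
  7  $ false Q bool end S   end bool false $                    expand S ::= epsilon
  8  $ false Q bool end     end bool false $                    match end
Stack after step 8: $ false Q bool (top = bool).

bool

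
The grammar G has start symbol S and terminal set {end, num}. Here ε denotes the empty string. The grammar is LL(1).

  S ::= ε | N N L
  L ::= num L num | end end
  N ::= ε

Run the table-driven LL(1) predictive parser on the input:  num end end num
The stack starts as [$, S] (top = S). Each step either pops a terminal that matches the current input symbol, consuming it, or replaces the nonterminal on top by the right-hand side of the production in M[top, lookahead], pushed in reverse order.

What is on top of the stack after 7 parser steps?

end

step 1: stack=$ S  input=num end end num $  — expand S ::= N N L
step 2: stack=$ L N N  input=num end end num $  — expand N ::= ε
step 3: stack=$ L N  input=num end end num $  — expand N ::= ε
step 4: stack=$ L  input=num end end num $  — expand L ::= num L num
step 5: stack=$ num L num  input=num end end num $  — match num
step 6: stack=$ num L  input=end end num $  — expand L ::= end end
step 7: stack=$ num end end  input=end end num $  — match end
Stack after step 7: $ num end (top = end).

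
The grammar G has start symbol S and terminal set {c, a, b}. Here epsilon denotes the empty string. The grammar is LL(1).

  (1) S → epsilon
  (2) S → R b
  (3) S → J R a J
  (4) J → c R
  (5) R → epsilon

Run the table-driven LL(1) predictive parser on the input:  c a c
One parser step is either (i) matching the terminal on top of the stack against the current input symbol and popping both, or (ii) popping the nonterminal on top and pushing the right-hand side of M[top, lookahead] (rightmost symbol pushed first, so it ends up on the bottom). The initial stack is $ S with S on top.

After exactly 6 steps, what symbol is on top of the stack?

J

step 1: stack=$ S  input=c a c $  — expand S → J R a J
step 2: stack=$ J a R J  input=c a c $  — expand J → c R
step 3: stack=$ J a R R c  input=c a c $  — match c
step 4: stack=$ J a R R  input=a c $  — expand R → epsilon
step 5: stack=$ J a R  input=a c $  — expand R → epsilon
step 6: stack=$ J a  input=a c $  — match a
Stack after step 6: $ J (top = J).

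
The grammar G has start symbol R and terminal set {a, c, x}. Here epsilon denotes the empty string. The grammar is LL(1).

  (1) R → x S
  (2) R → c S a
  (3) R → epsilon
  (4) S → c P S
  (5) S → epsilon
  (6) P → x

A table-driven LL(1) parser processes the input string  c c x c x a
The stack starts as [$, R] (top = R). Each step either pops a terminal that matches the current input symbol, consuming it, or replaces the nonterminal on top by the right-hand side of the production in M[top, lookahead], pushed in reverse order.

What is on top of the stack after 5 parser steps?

     Stack      Input          Action
  1  $ R        c c x c x a $  expand R → c S a
  2  $ a S c    c c x c x a $  match c
  3  $ a S      c x c x a $    expand S → c P S
  4  $ a S P c  c x c x a $    match c
  5  $ a S P    x c x a $      expand P → x
Stack after step 5: $ a S x (top = x).

x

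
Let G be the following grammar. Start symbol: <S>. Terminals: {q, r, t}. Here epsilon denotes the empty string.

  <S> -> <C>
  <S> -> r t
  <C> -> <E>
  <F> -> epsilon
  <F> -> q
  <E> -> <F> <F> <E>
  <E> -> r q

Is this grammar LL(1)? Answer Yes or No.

FIRST(<S>) = {q, r}
FIRST(<C>) = {q, r}
FIRST(<F>) = {epsilon, q}
FIRST(<E>) = {q, r}
FOLLOW(<S>) = {$}
FOLLOW(<C>) = {$}
FOLLOW(<F>) = {q, r}
FOLLOW(<E>) = {$}
Cell M[<E>, r] receives both <E> -> <F> <F> <E> and <E> -> r q — the grammar is not LL(1).

No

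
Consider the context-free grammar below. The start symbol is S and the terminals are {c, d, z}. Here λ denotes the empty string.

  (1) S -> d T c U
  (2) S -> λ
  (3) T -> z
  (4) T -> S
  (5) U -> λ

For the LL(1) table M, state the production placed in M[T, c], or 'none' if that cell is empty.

FIRST(S): from S->d T c U we get {d}; from S->λ we get {λ}. So FIRST(S) = {λ, d}.
FIRST(U): from U->λ we get {λ}. So FIRST(U) = {λ}.
FIRST(T): from T->z we get {z}; from T->S we get {λ, d}. So FIRST(T) = {λ, d, z}.
FOLLOW(S) includes $ since S is the start symbol.
FOLLOW(T): in S->d T c U, T is followed by c U with FIRST {c}. Thus FOLLOW(T) = {c}.
For T -> z: FIRST(z) = {z}, so it goes in M[T, t] for t ∈ {z}.
For T -> S: FIRST(S) = {λ, d}, so it goes in M[T, t] for t ∈ {d}; since λ ∈ FIRST, also for every t ∈ FOLLOW(T) = {c}.

T -> S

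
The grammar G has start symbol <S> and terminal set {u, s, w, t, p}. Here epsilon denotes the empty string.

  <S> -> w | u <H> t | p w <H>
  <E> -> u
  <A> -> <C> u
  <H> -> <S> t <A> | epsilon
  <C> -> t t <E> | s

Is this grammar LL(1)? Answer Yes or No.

FIRST(<S>) = {p, u, w}
FIRST(<E>) = {u}
FIRST(<A>) = {s, t}
FIRST(<H>) = {epsilon, p, u, w}
FIRST(<C>) = {s, t}
FOLLOW(<S>) = {$, t}
FOLLOW(<E>) = {u}
FOLLOW(<A>) = {$, t}
FOLLOW(<H>) = {$, t}
FOLLOW(<C>) = {u}
Each cell of M receives at most one production.

Yes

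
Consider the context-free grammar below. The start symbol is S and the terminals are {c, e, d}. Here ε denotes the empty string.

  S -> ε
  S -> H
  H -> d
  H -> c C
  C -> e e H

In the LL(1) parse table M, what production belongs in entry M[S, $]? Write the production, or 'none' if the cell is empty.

FIRST(H): from H->d we get {d}; from H->c C we get {c}. So FIRST(H) = {c, d}.
FIRST(C): from C->e e H we get {e}. So FIRST(C) = {e}.
FIRST(S): from S->ε we get {ε}; from S->H we get {c, d}. So FIRST(S) = {ε, c, d}.
FOLLOW(S) includes $ since S is the start symbol.
FOLLOW(S): S appears on no right-hand side. Thus FOLLOW(S) = {$}.
For S -> ε: FIRST(ε) = {ε}, so it goes in M[S, t] for t ∈ {}; since ε ∈ FIRST, also for every t ∈ FOLLOW(S) = {$}.
For S -> H: FIRST(H) = {c, d}, so it goes in M[S, t] for t ∈ {c, d}.

S -> ε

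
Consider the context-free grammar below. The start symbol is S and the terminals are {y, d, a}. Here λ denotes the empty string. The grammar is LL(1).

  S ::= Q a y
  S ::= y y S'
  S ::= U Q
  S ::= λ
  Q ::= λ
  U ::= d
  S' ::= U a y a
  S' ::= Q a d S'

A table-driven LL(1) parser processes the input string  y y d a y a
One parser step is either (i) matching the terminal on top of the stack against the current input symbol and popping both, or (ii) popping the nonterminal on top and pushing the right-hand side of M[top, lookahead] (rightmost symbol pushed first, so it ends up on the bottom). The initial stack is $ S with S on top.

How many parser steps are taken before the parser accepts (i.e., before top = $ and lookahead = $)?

9

     Stack      Input          Action
  1  $ S        y y d a y a $  expand S ::= y y S'
  2  $ S' y y   y y d a y a $  match y
  3  $ S' y     y d a y a $    match y
  4  $ S'       d a y a $      expand S' ::= U a y a
  5  $ a y a U  d a y a $      expand U ::= d
  6  $ a y a d  d a y a $      match d
  7  $ a y a    a y a $        match a
  8  $ a y      y a $          match y
  9  $ a        a $            match a
Accept reached after 9 steps.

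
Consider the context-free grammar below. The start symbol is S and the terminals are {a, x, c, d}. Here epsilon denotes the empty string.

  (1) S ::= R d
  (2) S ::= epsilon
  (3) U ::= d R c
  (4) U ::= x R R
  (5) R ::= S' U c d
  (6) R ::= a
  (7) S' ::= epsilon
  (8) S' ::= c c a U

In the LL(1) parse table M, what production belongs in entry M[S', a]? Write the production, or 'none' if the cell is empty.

none

FIRST(U): from U::=d R c we get {d}; from U::=x R R we get {x}. So FIRST(U) = {d, x}.
FIRST(S'): from S'::=epsilon we get {epsilon}; from S'::=c c a U we get {c}. So FIRST(S') = {epsilon, c}.
FIRST(R): from R::=S' U c d we get {c, d, x}; from R::=a we get {a}. So FIRST(R) = {a, c, d, x}.
FIRST(S): from S::=R d we get {a, c, d, x}; from S::=epsilon we get {epsilon}. So FIRST(S) = {epsilon, a, c, d, x}.
FOLLOW(S) includes $ since S is the start symbol.
FOLLOW(S'): in R::=S' U c d, S' is followed by U c d with FIRST {d, x}. Thus FOLLOW(S') = {d, x}.
For S' ::= epsilon: FIRST(epsilon) = {epsilon}, so it goes in M[S', t] for t ∈ {}; since epsilon ∈ FIRST, also for every t ∈ FOLLOW(S') = {d, x}.
For S' ::= c c a U: FIRST(c c a U) = {c}, so it goes in M[S', t] for t ∈ {c}.
None of these place a production in M[S', a].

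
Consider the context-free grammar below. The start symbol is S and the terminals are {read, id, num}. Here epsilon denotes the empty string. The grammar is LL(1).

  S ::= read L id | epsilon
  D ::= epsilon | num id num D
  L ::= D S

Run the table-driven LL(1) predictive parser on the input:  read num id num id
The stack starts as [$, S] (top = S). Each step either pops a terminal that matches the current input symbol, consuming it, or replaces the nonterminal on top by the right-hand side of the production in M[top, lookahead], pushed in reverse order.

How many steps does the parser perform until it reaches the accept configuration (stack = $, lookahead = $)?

step 1: stack=$ S  input=read num id num id $  — expand S ::= read L id
step 2: stack=$ id L read  input=read num id num id $  — match read
step 3: stack=$ id L  input=num id num id $  — expand L ::= D S
step 4: stack=$ id S D  input=num id num id $  — expand D ::= num id num D
step 5: stack=$ id S D num id num  input=num id num id $  — match num
step 6: stack=$ id S D num id  input=id num id $  — match id
step 7: stack=$ id S D num  input=num id $  — match num
step 8: stack=$ id S D  input=id $  — expand D ::= epsilon
step 9: stack=$ id S  input=id $  — expand S ::= epsilon
step 10: stack=$ id  input=id $  — match id
Accept reached after 10 steps.

10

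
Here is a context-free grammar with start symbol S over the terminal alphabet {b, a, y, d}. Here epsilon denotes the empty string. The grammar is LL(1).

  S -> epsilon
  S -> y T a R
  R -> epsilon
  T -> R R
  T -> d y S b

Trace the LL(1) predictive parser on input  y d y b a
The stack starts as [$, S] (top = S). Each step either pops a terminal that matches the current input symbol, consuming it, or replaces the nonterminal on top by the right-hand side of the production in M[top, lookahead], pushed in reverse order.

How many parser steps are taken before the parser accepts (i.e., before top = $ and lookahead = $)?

     Stack          Input        Action
  1  $ S            y d y b a $  expand S -> y T a R
  2  $ R a T y      y d y b a $  match y
  3  $ R a T        d y b a $    expand T -> d y S b
  4  $ R a b S y d  d y b a $    match d
  5  $ R a b S y    y b a $      match y
  6  $ R a b S      b a $        expand S -> epsilon
  7  $ R a b        b a $        match b
  8  $ R a          a $          match a
  9  $ R            $            expand R -> epsilon
Accept reached after 9 steps.

9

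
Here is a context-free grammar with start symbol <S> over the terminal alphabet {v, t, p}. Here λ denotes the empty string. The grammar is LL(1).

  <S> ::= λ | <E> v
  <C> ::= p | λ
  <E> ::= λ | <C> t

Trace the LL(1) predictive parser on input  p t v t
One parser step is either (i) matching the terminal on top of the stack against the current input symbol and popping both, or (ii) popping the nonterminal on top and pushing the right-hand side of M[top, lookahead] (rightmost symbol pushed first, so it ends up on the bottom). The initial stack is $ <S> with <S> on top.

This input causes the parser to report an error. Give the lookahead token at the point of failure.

     Stack      Input      Action
  1  $ <S>      p t v t $  expand <S> ::= <E> v
  2  $ v <E>    p t v t $  expand <E> ::= <C> t
  3  $ v t <C>  p t v t $  expand <C> ::= p
  4  $ v t p    p t v t $  match p
  5  $ v t      t v t $    match t
  6  $ v        v t $      match v
  7  $          t $        error: stack empty but input remains

t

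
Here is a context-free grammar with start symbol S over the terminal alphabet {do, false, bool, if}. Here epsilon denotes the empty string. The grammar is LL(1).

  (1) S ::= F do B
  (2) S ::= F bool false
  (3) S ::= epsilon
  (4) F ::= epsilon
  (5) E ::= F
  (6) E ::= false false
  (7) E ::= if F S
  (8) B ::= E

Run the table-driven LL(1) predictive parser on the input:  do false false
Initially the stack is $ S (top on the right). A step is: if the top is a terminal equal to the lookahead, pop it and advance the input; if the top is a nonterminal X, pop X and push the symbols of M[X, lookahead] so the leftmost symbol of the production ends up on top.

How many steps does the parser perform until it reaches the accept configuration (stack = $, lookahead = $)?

7

step 1: stack=$ S  input=do false false $  — expand S ::= F do B
step 2: stack=$ B do F  input=do false false $  — expand F ::= epsilon
step 3: stack=$ B do  input=do false false $  — match do
step 4: stack=$ B  input=false false $  — expand B ::= E
step 5: stack=$ E  input=false false $  — expand E ::= false false
step 6: stack=$ false false  input=false false $  — match false
step 7: stack=$ false  input=false $  — match false
Accept reached after 7 steps.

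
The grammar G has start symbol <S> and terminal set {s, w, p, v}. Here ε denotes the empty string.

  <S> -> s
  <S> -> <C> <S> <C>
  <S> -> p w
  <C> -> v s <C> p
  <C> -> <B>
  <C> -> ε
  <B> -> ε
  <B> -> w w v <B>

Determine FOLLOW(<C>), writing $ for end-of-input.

FIRST(<B>) = {ε, w}
FIRST(<C>) = {ε, v, w}  (via <B>)
FIRST(<S>) = {p, s, v, w}  (via <C> <S> <C>)
FOLLOW(<S>) includes $ since <S> is the start symbol.
FOLLOW(<S>): in <S>-><C> <S> <C>, <S> is followed by <C> with FIRST {ε, v, w}; in <S>-><C> <S> <C>, the suffix after <S> is nullable (adds nothing new). Thus FOLLOW(<S>) = {$, v, w}.
FOLLOW(<C>): in <S>-><C> <S> <C> (occurrence 1), <C> is followed by <S> <C> with FIRST {p, s, v, w}; in <S>-><C> <S> <C> (occurrence 2), the suffix after <C> is empty, so FOLLOW(<C>) ⊇ FOLLOW(<S>) = {$, v, w}; in <C>->v s <C> p, <C> is followed by p with FIRST {p}. Thus FOLLOW(<C>) = {$, p, s, v, w}.
FOLLOW(<B>): in <C>-><B>, the suffix after <B> is empty, so FOLLOW(<B>) ⊇ FOLLOW(<C>) = {$, p, s, v, w}; in <B>->w w v <B>, the suffix after <B> is empty (adds nothing new). Thus FOLLOW(<B>) = {$, p, s, v, w}.

{$, p, s, v, w}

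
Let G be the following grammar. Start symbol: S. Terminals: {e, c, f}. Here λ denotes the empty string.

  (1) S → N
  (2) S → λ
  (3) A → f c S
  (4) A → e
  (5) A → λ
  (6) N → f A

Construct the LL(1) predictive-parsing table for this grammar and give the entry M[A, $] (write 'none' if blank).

FIRST(A) = {λ, e, f}
FIRST(N) = {f}
FIRST(S) = {λ, f}  (via N)
FOLLOW(S) includes $ since S is the start symbol.
FOLLOW(N): in S→N, the suffix after N is empty, so FOLLOW(N) ⊇ FOLLOW(S) = {$}. Thus FOLLOW(N) = {$}.
FOLLOW(A): in N→f A, the suffix after A is empty, so FOLLOW(A) ⊇ FOLLOW(N) = {$}. Thus FOLLOW(A) = {$}.
For A → f c S: FIRST(f c S) = {f}, so it goes in M[A, t] for t ∈ {f}.
For A → e: FIRST(e) = {e}, so it goes in M[A, t] for t ∈ {e}.
For A → λ: FIRST(λ) = {λ}, so it goes in M[A, t] for t ∈ {}; since λ ∈ FIRST, also for every t ∈ FOLLOW(A) = {$}.

A → λ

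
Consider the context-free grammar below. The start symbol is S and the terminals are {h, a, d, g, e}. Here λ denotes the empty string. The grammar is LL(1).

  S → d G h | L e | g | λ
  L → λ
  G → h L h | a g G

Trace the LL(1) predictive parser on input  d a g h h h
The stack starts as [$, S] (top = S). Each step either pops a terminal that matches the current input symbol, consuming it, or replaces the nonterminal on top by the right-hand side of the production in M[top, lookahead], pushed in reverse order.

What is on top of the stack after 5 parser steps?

step 1: stack=$ S  input=d a g h h h $  — expand S → d G h
step 2: stack=$ h G d  input=d a g h h h $  — match d
step 3: stack=$ h G  input=a g h h h $  — expand G → a g G
step 4: stack=$ h G g a  input=a g h h h $  — match a
step 5: stack=$ h G g  input=g h h h $  — match g
Stack after step 5: $ h G (top = G).

G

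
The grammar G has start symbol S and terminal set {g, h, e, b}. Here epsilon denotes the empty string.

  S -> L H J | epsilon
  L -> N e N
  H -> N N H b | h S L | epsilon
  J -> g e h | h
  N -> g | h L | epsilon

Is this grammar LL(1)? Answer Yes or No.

FIRST(S) = {epsilon, e, g, h}
FIRST(L) = {e, g, h}
FIRST(H) = {epsilon, b, g, h}
FIRST(J) = {g, h}
FIRST(N) = {epsilon, g, h}
FOLLOW(S) = {$, e, g, h}
FOLLOW(L) = {b, e, g, h}
FOLLOW(H) = {b, g, h}
FOLLOW(J) = {$, e, g, h}
FOLLOW(N) = {b, e, g, h}
Cell M[H, b] receives both H -> N N H b and H -> epsilon — the grammar is not LL(1).

No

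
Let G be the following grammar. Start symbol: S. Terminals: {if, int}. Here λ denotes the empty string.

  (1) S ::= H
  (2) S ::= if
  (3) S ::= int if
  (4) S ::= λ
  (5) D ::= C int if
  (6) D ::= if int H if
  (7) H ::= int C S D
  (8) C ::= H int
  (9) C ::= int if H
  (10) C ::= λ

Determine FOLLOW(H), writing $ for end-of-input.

FIRST(H): from H::=int C S D we get {int}. So FIRST(H) = {int}.
FIRST(S): from S::=H we get {int}; from S::=if we get {if}; from S::=int if we get {int}; from S::=λ we get {λ}. So FIRST(S) = {λ, if, int}.
FIRST(C): from C::=H int we get {int}; from C::=int if H we get {int}; from C::=λ we get {λ}. So FIRST(C) = {λ, int}.
FIRST(D): from D::=C int if we get {int}; from D::=if int H if we get {if}. So FIRST(D) = {if, int}.
FOLLOW(S) includes $ since S is the start symbol.
FOLLOW(S): in H::=int C S D, S is followed by D with FIRST {if, int}. Thus FOLLOW(S) = {$, if, int}.
FOLLOW(C): in D::=C int if, C is followed by int if with FIRST {int}; in H::=int C S D, C is followed by S D with FIRST {if, int}. Thus FOLLOW(C) = {if, int}.
FOLLOW(H): in S::=H, the suffix after H is empty, so FOLLOW(H) ⊇ FOLLOW(S) = {$, if, int}; in D::=if int H if, H is followed by if with FIRST {if}; in C::=H int, H is followed by int with FIRST {int}; in C::=int if H, the suffix after H is empty, so FOLLOW(H) ⊇ FOLLOW(C) = {if, int}. Thus FOLLOW(H) = {$, if, int}.
FOLLOW(D): in H::=int C S D, the suffix after D is empty, so FOLLOW(D) ⊇ FOLLOW(H) = {$, if, int}. Thus FOLLOW(D) = {$, if, int}.

{$, if, int}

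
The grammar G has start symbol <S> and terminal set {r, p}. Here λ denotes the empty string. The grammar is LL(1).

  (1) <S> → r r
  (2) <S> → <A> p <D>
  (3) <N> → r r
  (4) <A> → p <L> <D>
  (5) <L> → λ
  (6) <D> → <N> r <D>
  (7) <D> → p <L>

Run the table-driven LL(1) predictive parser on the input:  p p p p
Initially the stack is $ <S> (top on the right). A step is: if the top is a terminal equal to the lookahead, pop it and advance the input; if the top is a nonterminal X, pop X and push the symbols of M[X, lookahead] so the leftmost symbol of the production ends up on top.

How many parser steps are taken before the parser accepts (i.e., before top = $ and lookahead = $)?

11

step 1: stack=$ <S>  input=p p p p $  — expand <S> → <A> p <D>
step 2: stack=$ <D> p <A>  input=p p p p $  — expand <A> → p <L> <D>
step 3: stack=$ <D> p <D> <L> p  input=p p p p $  — match p
step 4: stack=$ <D> p <D> <L>  input=p p p $  — expand <L> → λ
step 5: stack=$ <D> p <D>  input=p p p $  — expand <D> → p <L>
step 6: stack=$ <D> p <L> p  input=p p p $  — match p
step 7: stack=$ <D> p <L>  input=p p $  — expand <L> → λ
step 8: stack=$ <D> p  input=p p $  — match p
step 9: stack=$ <D>  input=p $  — expand <D> → p <L>
step 10: stack=$ <L> p  input=p $  — match p
step 11: stack=$ <L>  input=$  — expand <L> → λ
Accept reached after 11 steps.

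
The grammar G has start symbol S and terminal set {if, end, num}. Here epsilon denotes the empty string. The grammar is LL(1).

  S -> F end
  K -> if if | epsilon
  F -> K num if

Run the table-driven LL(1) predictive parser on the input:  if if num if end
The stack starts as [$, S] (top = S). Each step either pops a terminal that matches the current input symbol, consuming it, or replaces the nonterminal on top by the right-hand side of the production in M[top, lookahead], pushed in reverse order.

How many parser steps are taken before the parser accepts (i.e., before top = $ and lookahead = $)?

step 1: stack=$ S  input=if if num if end $  — expand S -> F end
step 2: stack=$ end F  input=if if num if end $  — expand F -> K num if
step 3: stack=$ end if num K  input=if if num if end $  — expand K -> if if
step 4: stack=$ end if num if if  input=if if num if end $  — match if
step 5: stack=$ end if num if  input=if num if end $  — match if
step 6: stack=$ end if num  input=num if end $  — match num
step 7: stack=$ end if  input=if end $  — match if
step 8: stack=$ end  input=end $  — match end
Accept reached after 8 steps.

8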